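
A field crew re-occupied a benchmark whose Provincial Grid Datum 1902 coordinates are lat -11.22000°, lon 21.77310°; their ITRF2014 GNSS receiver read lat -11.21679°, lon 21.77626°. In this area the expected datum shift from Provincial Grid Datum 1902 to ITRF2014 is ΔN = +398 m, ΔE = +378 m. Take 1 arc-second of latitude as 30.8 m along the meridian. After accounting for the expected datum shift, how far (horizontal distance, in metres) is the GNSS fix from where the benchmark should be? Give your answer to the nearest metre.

Observed coordinate differences: Δφ = +0.00321°, Δλ = +0.00316°.
Converting to metres (1° lat = 110880 m, cos φ = 0.980887): observed ΔN = 355.9 m, observed ΔE = 343.7 m.
Subtracting the expected shift leaves a residual of 355.9 − (398) = -42.1 m north and 343.7 − (378) = -34.3 m east.
Residual distance = √((-42.1)² + (-34.3)²) = 54.3 m.

54 m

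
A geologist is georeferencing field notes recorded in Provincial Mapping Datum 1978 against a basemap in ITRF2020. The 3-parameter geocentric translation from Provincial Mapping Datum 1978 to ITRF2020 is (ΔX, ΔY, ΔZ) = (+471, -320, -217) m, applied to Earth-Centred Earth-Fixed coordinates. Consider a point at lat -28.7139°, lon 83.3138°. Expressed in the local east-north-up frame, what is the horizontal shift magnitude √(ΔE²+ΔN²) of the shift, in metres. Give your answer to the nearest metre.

596 m

The local east axis at (φ, λ) is (−sin λ, cos λ, 0), so ΔE = −sin(83.3138°)·471 + cos(83.3138°)·(-320) = -505.05 m.
The local north axis is (−sin φ cos λ, −sin φ sin λ, cos φ), giving ΔN = 26.347 − 152.694 − 190.315 = -316.66 m.
Horizontal magnitude = √(ΔE² + ΔN²) = √((-505.05)² + (-316.66)²) = 596.12 m.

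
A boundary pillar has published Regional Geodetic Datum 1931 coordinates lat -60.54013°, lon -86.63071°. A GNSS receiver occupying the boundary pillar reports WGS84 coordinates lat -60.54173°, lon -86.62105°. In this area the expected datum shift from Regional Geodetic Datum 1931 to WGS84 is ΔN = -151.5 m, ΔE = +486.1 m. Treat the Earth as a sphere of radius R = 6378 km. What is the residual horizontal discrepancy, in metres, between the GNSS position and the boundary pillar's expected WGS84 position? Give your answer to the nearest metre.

50 m

Observed coordinate differences: Δφ = -0.00160°, Δλ = +0.00966°.
Converting to metres (1° lat = 111317 m, cos φ = 0.491814): observed ΔN = -178.1 m, observed ΔE = 528.9 m.
Subtracting the expected shift leaves a residual of -178.1 − (-151.5) = -26.6 m north and 528.9 − (486.1) = 42.8 m east.
Residual distance = √((-26.6)² + 42.8²) = 50.4 m.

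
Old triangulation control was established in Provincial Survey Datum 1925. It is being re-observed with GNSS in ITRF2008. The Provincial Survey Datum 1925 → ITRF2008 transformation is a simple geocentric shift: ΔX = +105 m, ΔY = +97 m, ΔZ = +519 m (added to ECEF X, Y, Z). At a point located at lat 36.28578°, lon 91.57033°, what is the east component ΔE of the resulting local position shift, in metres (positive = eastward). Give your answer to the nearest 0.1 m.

ΔE = -107.6 m

The local east axis at (φ, λ) is (−sin λ, cos λ, 0), so ΔE = −sin(91.57033°)·105 + cos(91.57033°)·97 = -107.62 m.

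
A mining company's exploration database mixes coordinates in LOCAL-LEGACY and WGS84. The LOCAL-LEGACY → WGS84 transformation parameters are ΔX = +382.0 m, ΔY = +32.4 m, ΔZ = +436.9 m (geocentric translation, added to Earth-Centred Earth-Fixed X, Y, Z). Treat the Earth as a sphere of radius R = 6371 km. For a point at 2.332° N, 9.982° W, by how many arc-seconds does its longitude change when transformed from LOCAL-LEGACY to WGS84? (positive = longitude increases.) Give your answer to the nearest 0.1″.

Δλ = 3.2″

sin φ = 0.040690, cos φ = 0.999172, sin λ = -0.173339, cos λ = 0.984862.
East component: ΔE = −sin λ·ΔX + cos λ·ΔY = −(-0.173339)(382.0) + (0.984862)(32.4) = 98.12 m.
1° of latitude spans πR/180 = 111195 m; at latitude φ, 1° of longitude spans that × cos φ = 111102.8 m, so Δλ = 98.12 / 111102.8 × 3600 = 3.179″.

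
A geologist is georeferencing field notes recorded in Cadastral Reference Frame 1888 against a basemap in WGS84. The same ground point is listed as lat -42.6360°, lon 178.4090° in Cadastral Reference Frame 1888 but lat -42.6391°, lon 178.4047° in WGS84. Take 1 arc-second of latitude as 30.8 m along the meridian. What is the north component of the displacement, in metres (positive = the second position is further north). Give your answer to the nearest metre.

Δφ = -42.6391° − -42.6360° = -0.0031°; Δλ = 178.4047° − 178.4090° = -0.0043°.
1° of latitude = 3600 × 30.80 = 110880 m.
ΔN = Δφ × 110880 = -343.7 m; ΔE = Δλ × 110880 × cos(-42.6360°) = -0.0043 × 110880 × 0.735672 = -350.8 m.

ΔN = -344 m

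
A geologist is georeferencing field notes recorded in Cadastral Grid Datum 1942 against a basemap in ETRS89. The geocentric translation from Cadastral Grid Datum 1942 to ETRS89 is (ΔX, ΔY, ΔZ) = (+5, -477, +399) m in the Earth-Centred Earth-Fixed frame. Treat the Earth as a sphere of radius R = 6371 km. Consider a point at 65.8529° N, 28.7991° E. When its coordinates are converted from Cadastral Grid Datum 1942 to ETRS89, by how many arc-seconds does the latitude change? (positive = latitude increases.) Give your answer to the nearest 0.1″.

Δφ = 11.9″

sin φ = 0.912498, cos φ = 0.409081, sin λ = 0.481740, cos λ = 0.876314.
North component: ΔN = −sin φ cos λ·ΔX − sin φ sin λ·ΔY + cos φ·ΔZ = −(0.912498)(0.876314)(5) − (0.912498)(0.481740)(-477) + (0.409081)(399) = 368.91 m.
1° of latitude spans πR/180 = 111195 m, so Δφ = 368.91 / 111195 × 3600 = 11.944″.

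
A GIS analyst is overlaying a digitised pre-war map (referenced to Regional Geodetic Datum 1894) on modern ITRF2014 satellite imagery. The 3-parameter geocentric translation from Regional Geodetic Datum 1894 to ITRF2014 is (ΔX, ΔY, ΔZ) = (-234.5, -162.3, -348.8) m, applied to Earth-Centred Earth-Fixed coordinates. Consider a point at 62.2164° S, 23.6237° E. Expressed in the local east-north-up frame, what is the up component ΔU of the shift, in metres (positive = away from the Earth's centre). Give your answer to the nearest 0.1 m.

ΔU = 178.1 m

At φ = -62.2164°, λ = 23.6237°: sin φ = -0.884714, cos φ = 0.466133, sin λ = 0.400728, cos λ = 0.916197.
ΔU = cos φ cos λ·ΔX + cos φ sin λ·ΔY + sin φ·ΔZ = (0.466133)(0.916197)(-234.5) + (0.466133)(0.400728)(-162.3) + (-0.884714)(-348.8) = 178.12 m.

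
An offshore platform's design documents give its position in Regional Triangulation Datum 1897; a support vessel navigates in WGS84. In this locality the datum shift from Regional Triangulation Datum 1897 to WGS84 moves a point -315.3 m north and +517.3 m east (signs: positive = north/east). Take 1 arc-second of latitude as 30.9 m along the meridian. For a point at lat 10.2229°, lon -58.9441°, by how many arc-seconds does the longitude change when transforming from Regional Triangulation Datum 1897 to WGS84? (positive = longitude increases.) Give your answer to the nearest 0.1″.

Δλ = 17.0″

At latitude 10.2229°, cos φ = 0.984125.
1″ of longitude at this latitude = 30.90 × cos φ = 30.4095 m, so Δλ = 517.3 / 30.4095 = 17.011″.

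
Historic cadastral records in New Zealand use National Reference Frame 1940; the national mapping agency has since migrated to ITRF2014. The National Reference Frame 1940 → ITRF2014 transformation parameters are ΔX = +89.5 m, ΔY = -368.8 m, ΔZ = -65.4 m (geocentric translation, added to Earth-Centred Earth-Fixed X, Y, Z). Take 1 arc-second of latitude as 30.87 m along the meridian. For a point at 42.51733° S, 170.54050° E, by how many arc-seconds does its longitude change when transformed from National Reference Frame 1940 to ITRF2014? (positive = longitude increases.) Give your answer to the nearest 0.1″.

sin φ = -0.675813, cos φ = 0.737073, sin λ = 0.164350, cos λ = -0.986402.
East component: ΔE = −sin λ·ΔX + cos λ·ΔY = −(0.164350)(89.5) + (-0.986402)(-368.8) = 349.08 m.
1° of latitude spans 3600 × 30.87 = 111132 m; at latitude φ, 1° of longitude spans that × cos φ = 81912.4 m, so Δλ = 349.08 / 81912.4 × 3600 = 15.342″.

Δλ = 15.3″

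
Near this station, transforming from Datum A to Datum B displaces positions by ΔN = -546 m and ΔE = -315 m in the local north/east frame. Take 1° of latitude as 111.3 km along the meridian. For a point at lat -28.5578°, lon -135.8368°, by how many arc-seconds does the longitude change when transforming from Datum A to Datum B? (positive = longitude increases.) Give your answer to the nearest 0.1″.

At latitude -28.5578°, cos φ = 0.878335.
1° of longitude at this latitude = 111.3 × cos φ = 97.76 km, so Δλ = -315.0 / 97758.7 = -0.0032222° = -11.600″.

Δλ = -11.6″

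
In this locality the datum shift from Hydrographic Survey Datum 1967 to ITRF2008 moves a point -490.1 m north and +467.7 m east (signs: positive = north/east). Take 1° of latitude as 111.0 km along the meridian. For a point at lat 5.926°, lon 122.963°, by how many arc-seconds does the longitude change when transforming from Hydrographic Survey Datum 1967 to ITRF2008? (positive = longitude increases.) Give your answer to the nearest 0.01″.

At latitude 5.926°, cos φ = 0.994656.
1° of longitude at this latitude = 111.0 × cos φ = 110.41 km, so Δλ = 467.7 / 110406.8 = 0.0042362° = 15.250″.

Δλ = 15.25″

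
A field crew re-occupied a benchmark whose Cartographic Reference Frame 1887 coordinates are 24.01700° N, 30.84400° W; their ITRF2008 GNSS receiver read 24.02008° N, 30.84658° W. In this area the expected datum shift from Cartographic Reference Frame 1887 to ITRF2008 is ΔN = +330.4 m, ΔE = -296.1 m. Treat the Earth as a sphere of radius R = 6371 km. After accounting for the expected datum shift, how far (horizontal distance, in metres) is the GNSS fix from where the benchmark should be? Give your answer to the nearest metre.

36 m

Observed coordinate differences: Δφ = +0.00308°, Δλ = -0.00258°.
Converting to metres (1° lat = 111195 m, cos φ = 0.913425): observed ΔN = 342.5 m, observed ΔE = -262.0 m.
Subtracting the expected shift leaves a residual of 342.5 − (330.4) = 12.1 m north and -262.0 − (-296.1) = 34.1 m east.
Residual distance = √(12.1² + 34.1²) = 36.1 m.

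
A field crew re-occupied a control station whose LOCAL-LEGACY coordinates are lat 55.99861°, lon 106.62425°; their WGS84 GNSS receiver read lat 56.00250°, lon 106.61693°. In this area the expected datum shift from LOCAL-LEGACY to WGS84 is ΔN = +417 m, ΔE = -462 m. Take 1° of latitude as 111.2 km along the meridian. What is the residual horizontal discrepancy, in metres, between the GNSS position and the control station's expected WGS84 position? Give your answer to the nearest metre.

Observed coordinate differences: Δφ = +0.00389°, Δλ = -0.00732°.
Converting to metres (1° lat = 111200 m, cos φ = 0.559213): observed ΔN = 432.6 m, observed ΔE = -455.2 m.
Subtracting the expected shift leaves a residual of 432.6 − (417) = 15.6 m north and -455.2 − (-462) = 6.8 m east.
Residual distance = √(15.6² + 6.8²) = 17.0 m.

17 m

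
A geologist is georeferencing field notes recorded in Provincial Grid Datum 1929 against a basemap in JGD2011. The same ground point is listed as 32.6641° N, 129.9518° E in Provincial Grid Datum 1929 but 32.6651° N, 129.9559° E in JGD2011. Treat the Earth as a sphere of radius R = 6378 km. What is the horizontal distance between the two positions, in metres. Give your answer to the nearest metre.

400 m

Δφ = 32.6651° − 32.6641° = +0.0010°; Δλ = 129.9559° − 129.9518° = +0.0041°.
1° along a meridian = πR/180 = 111317 m.
ΔN = Δφ × 111317 = 111.3 m; ΔE = Δλ × 111317 × cos(32.6641°) = +0.0041 × 111317 × 0.841849 = 384.2 m.
Distance = √(ΔE² + ΔN²) = √(384.2² + 111.3²) = 400.0 m.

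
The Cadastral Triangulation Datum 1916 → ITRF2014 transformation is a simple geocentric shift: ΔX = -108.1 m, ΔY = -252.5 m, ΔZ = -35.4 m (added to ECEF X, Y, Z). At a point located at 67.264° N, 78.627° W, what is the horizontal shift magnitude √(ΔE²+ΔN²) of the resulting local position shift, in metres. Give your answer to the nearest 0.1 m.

271.5 m

The local east axis at (φ, λ) is (−sin λ, cos λ, 0), so ΔE = −sin(-78.627°)·(-108.1) + cos(-78.627°)·(-252.5) = -155.77 m.
The local north axis is (−sin φ cos λ, −sin φ sin λ, cos φ), giving ΔN = 19.660 − 228.307 − 13.682 = -222.33 m.
Horizontal magnitude = √(ΔE² + ΔN²) = √((-155.77)² + (-222.33)²) = 271.47 m.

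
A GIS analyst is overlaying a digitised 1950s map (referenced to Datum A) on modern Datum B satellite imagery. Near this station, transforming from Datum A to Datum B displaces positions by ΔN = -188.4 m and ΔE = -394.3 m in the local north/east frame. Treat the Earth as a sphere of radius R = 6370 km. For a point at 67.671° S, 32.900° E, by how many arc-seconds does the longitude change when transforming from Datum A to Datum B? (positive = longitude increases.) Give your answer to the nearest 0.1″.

Δλ = -33.6″

At latitude -67.671°, cos φ = 0.379924.
One radian of longitude at latitude φ spans R cos φ, so Δλ = ΔE / (R cos φ) = -394.3 / (6370000 × 0.379924) = -1.6293e-04 rad = -33.606″.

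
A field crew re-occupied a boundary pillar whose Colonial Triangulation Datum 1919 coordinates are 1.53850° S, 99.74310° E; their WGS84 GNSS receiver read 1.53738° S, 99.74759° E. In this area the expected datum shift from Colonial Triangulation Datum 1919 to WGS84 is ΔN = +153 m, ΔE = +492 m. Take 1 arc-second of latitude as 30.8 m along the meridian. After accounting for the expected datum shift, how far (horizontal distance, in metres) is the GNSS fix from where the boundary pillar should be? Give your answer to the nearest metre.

Observed coordinate differences: Δφ = +0.00112°, Δλ = +0.00449°.
Converting to metres (1° lat = 110880 m, cos φ = 0.999640): observed ΔN = 124.2 m, observed ΔE = 497.7 m.
Subtracting the expected shift leaves a residual of 124.2 − (153) = -28.8 m north and 497.7 − (492) = 5.7 m east.
Residual distance = √((-28.8)² + 5.7²) = 29.4 m.

29 m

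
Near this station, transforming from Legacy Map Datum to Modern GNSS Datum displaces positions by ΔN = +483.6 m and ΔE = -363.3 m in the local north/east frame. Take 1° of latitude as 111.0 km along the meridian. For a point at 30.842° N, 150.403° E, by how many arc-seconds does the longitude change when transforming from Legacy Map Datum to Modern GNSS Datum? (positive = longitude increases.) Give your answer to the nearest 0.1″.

Δλ = -13.7″

At latitude 30.842°, cos φ = 0.858584.
1° of longitude at this latitude = 111.0 × cos φ = 95.30 km, so Δλ = -363.3 / 95302.9 = -0.0038121° = -13.723″.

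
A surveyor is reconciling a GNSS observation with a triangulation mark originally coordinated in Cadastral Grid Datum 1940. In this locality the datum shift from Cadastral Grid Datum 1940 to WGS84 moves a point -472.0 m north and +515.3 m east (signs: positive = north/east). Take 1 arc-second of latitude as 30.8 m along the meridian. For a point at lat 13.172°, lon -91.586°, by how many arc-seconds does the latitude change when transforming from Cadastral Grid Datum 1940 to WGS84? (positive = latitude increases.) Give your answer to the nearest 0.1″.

1″ of latitude = 30.80 m, so Δφ = -472.0 / 30.80 = -15.325″.

Δφ = -15.3″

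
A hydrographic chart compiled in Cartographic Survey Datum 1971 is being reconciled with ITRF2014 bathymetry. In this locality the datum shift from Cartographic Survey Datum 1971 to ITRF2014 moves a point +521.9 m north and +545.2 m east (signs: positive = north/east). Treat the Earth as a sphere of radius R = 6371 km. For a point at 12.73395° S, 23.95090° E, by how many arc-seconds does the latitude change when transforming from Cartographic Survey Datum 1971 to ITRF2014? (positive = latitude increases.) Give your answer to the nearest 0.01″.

On a sphere of radius R, 1 rad of latitude = R, so Δφ = ΔN / R = 521.9 / 6371000 = 8.1918e-05 rad = 16.897″.

Δφ = 16.90″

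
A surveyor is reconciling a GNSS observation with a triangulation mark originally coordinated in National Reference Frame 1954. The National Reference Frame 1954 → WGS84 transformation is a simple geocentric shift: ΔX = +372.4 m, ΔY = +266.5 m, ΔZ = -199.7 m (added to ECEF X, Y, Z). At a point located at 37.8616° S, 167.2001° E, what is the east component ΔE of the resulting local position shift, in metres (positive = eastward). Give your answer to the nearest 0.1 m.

ΔE = -342.4 m

The local east axis at (φ, λ) is (−sin λ, cos λ, 0), so ΔE = −sin(167.2001°)·372.4 + cos(167.2001°)·266.5 = -342.38 m.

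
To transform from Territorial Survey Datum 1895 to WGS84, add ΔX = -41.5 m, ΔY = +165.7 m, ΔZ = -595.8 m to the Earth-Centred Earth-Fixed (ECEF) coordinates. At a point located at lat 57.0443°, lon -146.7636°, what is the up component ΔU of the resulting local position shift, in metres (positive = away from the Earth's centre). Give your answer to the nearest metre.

ΔU = -530 m

The local up (radial) axis is (cos φ cos λ, cos φ sin λ, sin φ), giving ΔU = 18.883 − 49.405 − 499.931 = -530.45 m.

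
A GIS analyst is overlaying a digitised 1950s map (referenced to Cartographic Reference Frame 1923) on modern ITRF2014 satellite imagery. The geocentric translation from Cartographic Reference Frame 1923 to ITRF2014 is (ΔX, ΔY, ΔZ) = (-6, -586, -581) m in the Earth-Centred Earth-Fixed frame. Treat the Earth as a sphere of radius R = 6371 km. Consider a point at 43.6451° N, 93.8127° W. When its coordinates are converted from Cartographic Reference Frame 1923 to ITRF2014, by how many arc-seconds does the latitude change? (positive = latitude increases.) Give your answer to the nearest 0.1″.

Δφ = -26.7″

sin φ = 0.690189, cos φ = 0.723629, sin λ = -0.997787, cos λ = -0.066495.
North component: ΔN = −sin φ cos λ·ΔX − sin φ sin λ·ΔY + cos φ·ΔZ = −(0.690189)(-0.066495)(-6) − (0.690189)(-0.997787)(-586) + (0.723629)(-581) = -824.26 m.
1° of latitude spans πR/180 = 111195 m, so Δφ = -824.26 / 111195 × 3600 = -26.686″.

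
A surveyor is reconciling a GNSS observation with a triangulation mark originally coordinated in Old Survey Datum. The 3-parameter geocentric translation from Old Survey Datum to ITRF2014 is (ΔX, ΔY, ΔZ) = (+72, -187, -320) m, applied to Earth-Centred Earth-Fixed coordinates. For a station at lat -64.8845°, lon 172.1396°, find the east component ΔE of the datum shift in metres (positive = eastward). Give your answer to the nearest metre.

ΔE = 175 m

At φ = -64.8845°, λ = 172.1396°: sin φ = -0.905454, cos φ = 0.424444, sin λ = 0.136760, cos λ = -0.990604.
ΔE = −sin λ·ΔX + cos λ·ΔY = −(0.136760)·(72) + (-0.990604)·(-187) = 175.40 m.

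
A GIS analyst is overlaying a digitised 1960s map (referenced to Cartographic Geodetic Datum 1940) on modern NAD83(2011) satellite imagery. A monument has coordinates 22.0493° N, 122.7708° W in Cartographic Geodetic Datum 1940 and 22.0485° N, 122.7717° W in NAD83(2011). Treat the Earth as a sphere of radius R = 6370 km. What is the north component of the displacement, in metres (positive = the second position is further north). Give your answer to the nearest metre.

ΔN = -89 m

Δφ = 22.0485° − 22.0493° = -0.0008°; Δλ = -122.7717° − -122.7708° = -0.0009°.
1° along a meridian = πR/180 = 111177 m.
ΔN = Δφ × 111177 = -88.9 m; ΔE = Δλ × 111177 × cos(22.0493°) = -0.0009 × 111177 × 0.926861 = -92.7 m.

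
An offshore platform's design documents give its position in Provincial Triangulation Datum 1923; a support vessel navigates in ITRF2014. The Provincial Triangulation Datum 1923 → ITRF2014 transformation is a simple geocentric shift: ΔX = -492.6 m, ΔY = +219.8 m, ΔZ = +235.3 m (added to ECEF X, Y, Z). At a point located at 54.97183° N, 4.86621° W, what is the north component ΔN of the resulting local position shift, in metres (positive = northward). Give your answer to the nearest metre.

ΔN = 552 m

The local north axis is (−sin φ cos λ, −sin φ sin λ, cos φ), giving ΔN = 401.921 + 15.268 + 135.057 = 552.25 m.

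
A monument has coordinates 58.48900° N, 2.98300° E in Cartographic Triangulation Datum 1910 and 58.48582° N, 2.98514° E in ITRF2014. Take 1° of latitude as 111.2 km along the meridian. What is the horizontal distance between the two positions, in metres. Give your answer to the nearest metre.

375 m

Δφ = 58.48582° − 58.48900° = -0.00318°; Δλ = 2.98514° − 2.98300° = +0.00214°.
ΔN = Δφ × 111200 = -353.6 m; ΔE = Δλ × 111200 × cos(58.48900°) = +0.00214 × 111200 × 0.522662 = 124.4 m.
Distance = √(ΔE² + ΔN²) = √(124.4² + (-353.6)²) = 374.9 m.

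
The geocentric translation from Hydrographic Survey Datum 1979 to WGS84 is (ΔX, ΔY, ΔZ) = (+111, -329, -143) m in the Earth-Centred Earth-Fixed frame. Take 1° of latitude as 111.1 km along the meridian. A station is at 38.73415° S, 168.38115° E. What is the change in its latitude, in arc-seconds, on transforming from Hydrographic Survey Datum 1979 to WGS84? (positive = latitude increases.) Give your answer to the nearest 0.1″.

Δφ = -7.2″

sin φ = -0.625708, cos φ = 0.780058, sin λ = 0.201400, cos λ = -0.979509.
North component: ΔN = −sin φ cos λ·ΔX − sin φ sin λ·ΔY + cos φ·ΔZ = −(-0.625708)(-0.979509)(111) − (-0.625708)(0.201400)(-329) + (0.780058)(-143) = -221.04 m.
1° of latitude spans 111100 m, so Δφ = -221.04 / 111100 × 3600 = -7.162″.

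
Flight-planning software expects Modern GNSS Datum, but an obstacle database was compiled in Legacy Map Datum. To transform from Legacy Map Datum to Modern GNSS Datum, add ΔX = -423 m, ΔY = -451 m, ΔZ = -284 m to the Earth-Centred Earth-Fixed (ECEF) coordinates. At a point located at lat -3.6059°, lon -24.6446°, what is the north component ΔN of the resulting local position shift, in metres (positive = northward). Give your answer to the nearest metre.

At φ = -3.6059°, λ = -24.6446°: sin φ = -0.062893, cos φ = 0.998020, sin λ = -0.416988, cos λ = 0.908912.
ΔN = −sin φ cos λ·ΔX − sin φ sin λ·ΔY + cos φ·ΔZ = −(-0.062893)(0.908912)(-423) − (-0.062893)(-0.416988)(-451) + (0.998020)(-284) = -295.79 m.

ΔN = -296 m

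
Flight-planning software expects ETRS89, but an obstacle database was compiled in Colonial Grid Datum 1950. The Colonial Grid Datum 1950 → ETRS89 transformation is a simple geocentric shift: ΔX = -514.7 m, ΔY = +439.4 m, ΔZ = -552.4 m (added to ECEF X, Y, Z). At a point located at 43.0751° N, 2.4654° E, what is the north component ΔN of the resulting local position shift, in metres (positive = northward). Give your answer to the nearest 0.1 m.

The local north axis is (−sin φ cos λ, −sin φ sin λ, cos φ), giving ΔN = 351.192 − 12.909 − 403.506 = -65.22 m.

ΔN = -65.2 m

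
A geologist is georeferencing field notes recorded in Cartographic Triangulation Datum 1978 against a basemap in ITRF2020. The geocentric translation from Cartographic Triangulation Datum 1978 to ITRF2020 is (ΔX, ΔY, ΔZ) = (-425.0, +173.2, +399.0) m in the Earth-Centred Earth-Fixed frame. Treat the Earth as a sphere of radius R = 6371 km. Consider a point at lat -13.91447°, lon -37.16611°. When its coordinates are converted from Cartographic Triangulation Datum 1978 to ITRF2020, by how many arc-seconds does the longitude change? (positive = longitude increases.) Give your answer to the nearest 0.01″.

sin φ = -0.240473, cos φ = 0.970656, sin λ = -0.604128, cos λ = 0.796887.
East component: ΔE = −sin λ·ΔX + cos λ·ΔY = −(-0.604128)(-425.0) + (0.796887)(173.2) = -118.73 m.
1° of latitude spans πR/180 = 111195 m; at latitude φ, 1° of longitude spans that × cos φ = 107932.0 m, so Δλ = -118.73 / 107932.0 × 3600 = -3.960″.

Δλ = -3.96″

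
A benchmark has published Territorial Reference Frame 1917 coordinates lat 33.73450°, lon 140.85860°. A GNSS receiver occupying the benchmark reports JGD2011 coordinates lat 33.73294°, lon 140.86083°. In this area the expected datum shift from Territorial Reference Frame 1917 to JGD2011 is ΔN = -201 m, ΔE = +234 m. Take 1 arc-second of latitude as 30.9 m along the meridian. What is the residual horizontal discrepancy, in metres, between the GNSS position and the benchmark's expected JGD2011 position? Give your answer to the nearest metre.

Observed coordinate differences: Δφ = -0.00156°, Δλ = +0.00223°.
Converting to metres (1° lat = 111240 m, cos φ = 0.831620): observed ΔN = -173.5 m, observed ΔE = 206.3 m.
Subtracting the expected shift leaves a residual of -173.5 − (-201) = 27.5 m north and 206.3 − (234) = -27.7 m east.
Residual distance = √(27.5² + (-27.7)²) = 39.0 m.

39 m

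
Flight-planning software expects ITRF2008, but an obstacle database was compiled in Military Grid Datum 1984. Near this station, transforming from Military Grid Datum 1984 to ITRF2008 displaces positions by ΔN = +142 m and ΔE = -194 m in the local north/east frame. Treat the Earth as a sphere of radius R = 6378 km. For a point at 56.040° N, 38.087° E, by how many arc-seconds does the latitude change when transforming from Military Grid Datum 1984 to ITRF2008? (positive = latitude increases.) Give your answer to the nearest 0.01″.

Δφ = 4.59″

On a sphere of radius R, 1 rad of latitude = R, so Δφ = ΔN / R = 142.0 / 6378000 = 2.2264e-05 rad = 4.592″.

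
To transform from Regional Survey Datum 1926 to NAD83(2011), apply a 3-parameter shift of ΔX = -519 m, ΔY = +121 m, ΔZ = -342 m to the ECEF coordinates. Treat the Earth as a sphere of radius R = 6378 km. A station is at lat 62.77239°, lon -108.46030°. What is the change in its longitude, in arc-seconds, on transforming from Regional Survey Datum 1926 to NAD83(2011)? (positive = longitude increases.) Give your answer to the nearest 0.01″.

Δλ = -37.51″

sin φ = 0.889196, cos φ = 0.457526, sin λ = -0.948543, cos λ = -0.316647.
East component: ΔE = −sin λ·ΔX + cos λ·ΔY = −(-0.948543)(-519) + (-0.316647)(121) = -530.61 m.
1° of latitude spans πR/180 = 111317 m; at latitude φ, 1° of longitude spans that × cos φ = 50930.5 m, so Δλ = -530.61 / 50930.5 × 3600 = -37.506″.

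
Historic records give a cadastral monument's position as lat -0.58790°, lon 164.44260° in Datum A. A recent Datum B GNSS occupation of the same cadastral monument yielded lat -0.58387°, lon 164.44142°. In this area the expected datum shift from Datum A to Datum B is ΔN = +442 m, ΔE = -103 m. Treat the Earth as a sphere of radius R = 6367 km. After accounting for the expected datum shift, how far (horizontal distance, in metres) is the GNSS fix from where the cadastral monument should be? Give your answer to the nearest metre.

29 m

Observed coordinate differences: Δφ = +0.00403°, Δλ = -0.00118°.
Converting to metres (1° lat = 111125 m, cos φ = 0.999947): observed ΔN = 447.8 m, observed ΔE = -131.1 m.
Subtracting the expected shift leaves a residual of 447.8 − (442) = 5.8 m north and -131.1 − (-103) = -28.1 m east.
Residual distance = √(5.8² + (-28.1)²) = 28.7 m.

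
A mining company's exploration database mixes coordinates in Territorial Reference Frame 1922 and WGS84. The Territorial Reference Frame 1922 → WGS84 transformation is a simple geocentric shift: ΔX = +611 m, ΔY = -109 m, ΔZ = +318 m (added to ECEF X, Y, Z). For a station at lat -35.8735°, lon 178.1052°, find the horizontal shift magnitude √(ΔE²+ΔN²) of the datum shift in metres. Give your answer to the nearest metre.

135 m

The local east axis at (φ, λ) is (−sin λ, cos λ, 0), so ΔE = −sin(178.1052°)·611 + cos(178.1052°)·(-109) = 88.74 m.
The local north axis is (−sin φ cos λ, −sin φ sin λ, cos φ), giving ΔN = -357.849 − 2.112 + 257.679 = -102.28 m.
Horizontal magnitude = √(ΔE² + ΔN²) = √(88.74² + (-102.28)²) = 135.41 m.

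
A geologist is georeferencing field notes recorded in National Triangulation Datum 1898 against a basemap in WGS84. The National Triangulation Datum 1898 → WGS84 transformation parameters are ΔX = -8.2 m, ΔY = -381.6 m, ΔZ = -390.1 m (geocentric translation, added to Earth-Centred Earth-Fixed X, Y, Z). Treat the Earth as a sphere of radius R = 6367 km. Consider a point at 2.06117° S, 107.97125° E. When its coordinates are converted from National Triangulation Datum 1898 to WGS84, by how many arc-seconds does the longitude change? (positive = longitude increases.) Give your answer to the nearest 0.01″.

Δλ = 4.07″

sin φ = -0.035966, cos φ = 0.999353, sin λ = 0.951211, cos λ = -0.308540.
East component: ΔE = −sin λ·ΔX + cos λ·ΔY = −(0.951211)(-8.2) + (-0.308540)(-381.6) = 125.54 m.
1° of latitude spans πR/180 = 111125 m; at latitude φ, 1° of longitude spans that × cos φ = 111053.2 m, so Δλ = 125.54 / 111053.2 × 3600 = 4.070″.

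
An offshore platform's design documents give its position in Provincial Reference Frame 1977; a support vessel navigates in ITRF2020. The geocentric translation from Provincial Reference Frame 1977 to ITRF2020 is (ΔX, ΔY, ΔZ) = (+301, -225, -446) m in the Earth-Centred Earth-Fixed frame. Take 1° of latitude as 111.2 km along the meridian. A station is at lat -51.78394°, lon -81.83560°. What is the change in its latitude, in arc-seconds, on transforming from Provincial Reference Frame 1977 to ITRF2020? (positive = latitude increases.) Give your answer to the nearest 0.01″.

sin φ = -0.785684, cos φ = 0.618629, sin λ = -0.989865, cos λ = 0.142014.
North component: ΔN = −sin φ cos λ·ΔX − sin φ sin λ·ΔY + cos φ·ΔZ = −(-0.785684)(0.142014)(301) − (-0.785684)(-0.989865)(-225) + (0.618629)(-446) = -67.34 m.
1° of latitude spans 111200 m, so Δφ = -67.34 / 111200 × 3600 = -2.180″.

Δφ = -2.18″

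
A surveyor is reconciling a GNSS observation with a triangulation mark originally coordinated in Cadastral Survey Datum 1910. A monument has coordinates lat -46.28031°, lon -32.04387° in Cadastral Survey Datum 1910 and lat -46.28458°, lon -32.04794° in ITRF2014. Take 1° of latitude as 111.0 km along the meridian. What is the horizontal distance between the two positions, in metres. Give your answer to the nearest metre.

568 m

Δφ = -46.28458° − -46.28031° = -0.00427°; Δλ = -32.04794° − -32.04387° = -0.00407°.
ΔN = Δφ × 111000 = -474.0 m; ΔE = Δλ × 111000 × cos(-46.28031°) = -0.00407 × 111000 × 0.691131 = -312.2 m.
Distance = √(ΔE² + ΔN²) = √((-312.2)² + (-474.0)²) = 567.6 m.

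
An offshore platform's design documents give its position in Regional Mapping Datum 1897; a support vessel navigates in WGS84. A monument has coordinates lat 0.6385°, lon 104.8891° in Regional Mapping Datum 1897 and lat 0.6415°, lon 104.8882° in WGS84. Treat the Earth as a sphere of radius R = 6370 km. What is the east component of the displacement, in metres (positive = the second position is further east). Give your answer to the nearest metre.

ΔE = -100 m

Δφ = 0.6415° − 0.6385° = +0.0030°; Δλ = 104.8882° − 104.8891° = -0.0009°.
1° along a meridian = πR/180 = 111177 m.
ΔN = Δφ × 111177 = 333.5 m; ΔE = Δλ × 111177 × cos(0.6385°) = -0.0009 × 111177 × 0.999938 = -100.1 m.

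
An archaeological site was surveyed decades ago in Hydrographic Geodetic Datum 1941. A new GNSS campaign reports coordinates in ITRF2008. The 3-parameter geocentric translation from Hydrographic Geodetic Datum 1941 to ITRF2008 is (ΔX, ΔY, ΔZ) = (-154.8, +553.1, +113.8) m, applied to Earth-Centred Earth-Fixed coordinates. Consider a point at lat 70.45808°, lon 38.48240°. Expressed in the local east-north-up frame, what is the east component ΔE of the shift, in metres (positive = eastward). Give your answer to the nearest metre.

ΔE = 529 m

At φ = 70.45808°, λ = 38.48240°: sin φ = 0.942397, cos φ = 0.334496, sin λ = 0.622274, cos λ = 0.782799.
ΔE = −sin λ·ΔX + cos λ·ΔY = −(0.622274)·(-154.8) + (0.782799)·(553.1) = 529.29 m.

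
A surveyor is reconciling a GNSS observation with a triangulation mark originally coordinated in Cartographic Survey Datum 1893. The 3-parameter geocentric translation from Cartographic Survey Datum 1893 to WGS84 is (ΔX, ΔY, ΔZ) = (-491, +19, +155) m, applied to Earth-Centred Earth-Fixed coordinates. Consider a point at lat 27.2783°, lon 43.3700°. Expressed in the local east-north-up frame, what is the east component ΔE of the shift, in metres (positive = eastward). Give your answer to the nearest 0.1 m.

The local east axis at (φ, λ) is (−sin λ, cos λ, 0), so ΔE = −sin(43.3700°)·(-491) + cos(43.3700°)·19 = 350.98 m.

ΔE = 351.0 m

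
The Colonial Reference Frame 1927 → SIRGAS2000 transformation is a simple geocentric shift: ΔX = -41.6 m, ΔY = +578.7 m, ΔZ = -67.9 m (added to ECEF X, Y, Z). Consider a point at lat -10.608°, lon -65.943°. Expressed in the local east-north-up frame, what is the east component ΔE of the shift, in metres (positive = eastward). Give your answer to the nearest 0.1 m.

At φ = -10.608°, λ = -65.943°: sin φ = -0.184089, cos φ = 0.982910, sin λ = -0.913140, cos λ = 0.407645.
ΔE = −sin λ·ΔX + cos λ·ΔY = −(-0.913140)·(-41.6) + (0.407645)·(578.7) = 197.92 m.

ΔE = 197.9 m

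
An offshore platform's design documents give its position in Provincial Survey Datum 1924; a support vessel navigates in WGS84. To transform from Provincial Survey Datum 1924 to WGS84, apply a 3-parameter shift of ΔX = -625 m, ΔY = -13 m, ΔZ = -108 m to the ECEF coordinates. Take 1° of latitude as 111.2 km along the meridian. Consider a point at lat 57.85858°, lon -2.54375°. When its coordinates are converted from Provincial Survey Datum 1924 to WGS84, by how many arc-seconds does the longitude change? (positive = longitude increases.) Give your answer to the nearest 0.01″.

sin φ = 0.846738, cos φ = 0.532011, sin λ = -0.044382, cos λ = 0.999015.
East component: ΔE = −sin λ·ΔX + cos λ·ΔY = −(-0.044382)(-625) + (0.999015)(-13) = -40.73 m.
1° of latitude spans 111200 m; at latitude φ, 1° of longitude spans that × cos φ = 59159.6 m, so Δλ = -40.73 / 59159.6 × 3600 = -2.478″.

Δλ = -2.48″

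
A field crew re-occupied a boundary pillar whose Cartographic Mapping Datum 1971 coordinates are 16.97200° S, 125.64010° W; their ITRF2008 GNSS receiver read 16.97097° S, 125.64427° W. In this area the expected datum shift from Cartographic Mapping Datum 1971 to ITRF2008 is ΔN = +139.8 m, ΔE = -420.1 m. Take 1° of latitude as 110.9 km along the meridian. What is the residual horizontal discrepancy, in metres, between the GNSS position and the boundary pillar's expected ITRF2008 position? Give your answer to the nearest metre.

34 m

Observed coordinate differences: Δφ = +0.00103°, Δλ = -0.00417°.
Converting to metres (1° lat = 110900 m, cos φ = 0.956448): observed ΔN = 114.2 m, observed ΔE = -442.3 m.
Subtracting the expected shift leaves a residual of 114.2 − (139.8) = -25.6 m north and -442.3 − (-420.1) = -22.2 m east.
Residual distance = √((-25.6)² + (-22.2)²) = 33.9 m.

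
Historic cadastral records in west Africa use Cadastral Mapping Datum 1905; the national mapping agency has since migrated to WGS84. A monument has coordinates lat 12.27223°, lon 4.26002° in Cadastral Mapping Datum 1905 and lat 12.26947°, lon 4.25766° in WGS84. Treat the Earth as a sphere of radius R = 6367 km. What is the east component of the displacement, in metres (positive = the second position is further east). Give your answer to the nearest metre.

Δφ = 12.26947° − 12.27223° = -0.00276°; Δλ = 4.25766° − 4.26002° = -0.00236°.
1° along a meridian = πR/180 = 111125 m.
ΔN = Δφ × 111125 = -306.7 m; ΔE = Δλ × 111125 × cos(12.27223°) = -0.00236 × 111125 × 0.977149 = -256.3 m.

ΔE = -256 m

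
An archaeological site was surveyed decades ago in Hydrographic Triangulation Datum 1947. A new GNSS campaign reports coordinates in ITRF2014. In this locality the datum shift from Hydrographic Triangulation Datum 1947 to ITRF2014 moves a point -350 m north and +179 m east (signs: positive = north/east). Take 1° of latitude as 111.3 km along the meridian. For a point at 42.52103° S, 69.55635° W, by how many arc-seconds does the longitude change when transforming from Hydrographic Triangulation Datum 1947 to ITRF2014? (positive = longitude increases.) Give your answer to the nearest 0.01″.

Δλ = 7.86″

At latitude -42.52103°, cos φ = 0.737029.
1° of longitude at this latitude = 111.3 × cos φ = 82.03 km, so Δλ = 179.0 / 82031.4 = 0.0021821° = 7.856″.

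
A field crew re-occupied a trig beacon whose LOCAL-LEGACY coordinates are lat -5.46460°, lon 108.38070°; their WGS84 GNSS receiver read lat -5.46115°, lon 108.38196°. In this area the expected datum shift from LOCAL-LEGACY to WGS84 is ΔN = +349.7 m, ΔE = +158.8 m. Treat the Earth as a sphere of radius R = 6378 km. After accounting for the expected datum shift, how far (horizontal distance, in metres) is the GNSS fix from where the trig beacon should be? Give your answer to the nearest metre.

39 m

Observed coordinate differences: Δφ = +0.00345°, Δλ = +0.00126°.
Converting to metres (1° lat = 111317 m, cos φ = 0.995455): observed ΔN = 384.0 m, observed ΔE = 139.6 m.
Subtracting the expected shift leaves a residual of 384.0 − (349.7) = 34.3 m north and 139.6 − (158.8) = -19.2 m east.
Residual distance = √(34.3² + (-19.2)²) = 39.3 m.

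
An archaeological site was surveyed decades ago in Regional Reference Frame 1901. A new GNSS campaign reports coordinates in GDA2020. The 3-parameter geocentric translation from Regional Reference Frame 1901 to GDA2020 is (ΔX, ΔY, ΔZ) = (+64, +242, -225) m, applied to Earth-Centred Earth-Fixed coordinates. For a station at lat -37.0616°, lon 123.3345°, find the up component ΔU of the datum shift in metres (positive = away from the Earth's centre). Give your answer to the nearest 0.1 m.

ΔU = 268.9 m

At φ = -37.0616°, λ = 123.3345°: sin φ = -0.602673, cos φ = 0.797988, sin λ = 0.835477, cos λ = -0.549526.
ΔU = cos φ cos λ·ΔX + cos φ sin λ·ΔY + sin φ·ΔZ = (0.797988)(-0.549526)(64) + (0.797988)(0.835477)(242) + (-0.602673)(-225) = 268.88 m.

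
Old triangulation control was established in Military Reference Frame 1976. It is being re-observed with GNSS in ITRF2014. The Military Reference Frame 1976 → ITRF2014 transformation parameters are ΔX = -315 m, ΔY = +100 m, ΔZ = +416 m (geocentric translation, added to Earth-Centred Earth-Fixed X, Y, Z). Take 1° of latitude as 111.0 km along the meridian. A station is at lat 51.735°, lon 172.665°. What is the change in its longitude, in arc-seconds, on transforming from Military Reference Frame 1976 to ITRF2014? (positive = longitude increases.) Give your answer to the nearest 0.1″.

Δλ = -3.1″

sin φ = 0.785155, cos φ = 0.619300, sin λ = 0.127670, cos λ = -0.991817.
East component: ΔE = −sin λ·ΔX + cos λ·ΔY = −(0.127670)(-315) + (-0.991817)(100) = -58.97 m.
1° of latitude spans 111000 m; at latitude φ, 1° of longitude spans that × cos φ = 68742.2 m, so Δλ = -58.97 / 68742.2 × 3600 = -3.088″.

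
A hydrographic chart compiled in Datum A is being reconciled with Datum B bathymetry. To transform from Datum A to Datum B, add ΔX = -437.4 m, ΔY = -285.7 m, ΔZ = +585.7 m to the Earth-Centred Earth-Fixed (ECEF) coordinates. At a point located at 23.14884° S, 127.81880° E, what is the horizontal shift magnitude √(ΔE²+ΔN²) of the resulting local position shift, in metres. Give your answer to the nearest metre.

761 m

At φ = -23.14884°, λ = 127.81880°: sin φ = -0.393121, cos φ = 0.919487, sin λ = 0.789954, cos λ = -0.613166.
ΔE = −sin λ·ΔX + cos λ·ΔY = −(0.789954)·(-437.4) + (-0.613166)·(-285.7) = 520.71 m.
ΔN = −sin φ cos λ·ΔX − sin φ sin λ·ΔY + cos φ·ΔZ = −(-0.393121)(-0.613166)(-437.4) − (-0.393121)(0.789954)(-285.7) + (0.919487)(585.7) = 555.25 m.
Horizontal magnitude = √(ΔE² + ΔN²) = √(520.71² + 555.25²) = 761.21 m.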